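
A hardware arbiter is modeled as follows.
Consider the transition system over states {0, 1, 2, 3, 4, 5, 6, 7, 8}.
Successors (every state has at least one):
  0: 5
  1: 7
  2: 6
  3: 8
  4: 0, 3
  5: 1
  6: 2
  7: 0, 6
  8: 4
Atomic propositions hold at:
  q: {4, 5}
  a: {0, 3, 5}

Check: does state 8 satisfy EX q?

Sat(EX q) = {s : some successor in {4, 5}} = {0, 8}
8 ∈ Sat(EX q) = {0, 8}, so the formula holds at 8.

Yes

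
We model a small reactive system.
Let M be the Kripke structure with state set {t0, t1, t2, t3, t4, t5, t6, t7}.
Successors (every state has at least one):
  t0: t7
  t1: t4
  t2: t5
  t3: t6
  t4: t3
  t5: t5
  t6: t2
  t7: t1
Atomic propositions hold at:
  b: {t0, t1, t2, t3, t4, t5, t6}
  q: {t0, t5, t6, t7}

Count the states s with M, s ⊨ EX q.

Sat(EX q) = {s : some successor in {t0, t5, t6, t7}} = {t0, t2, t3, t5}
|Sat(EX q)| = |{t0, t2, t3, t5}| = 4.

4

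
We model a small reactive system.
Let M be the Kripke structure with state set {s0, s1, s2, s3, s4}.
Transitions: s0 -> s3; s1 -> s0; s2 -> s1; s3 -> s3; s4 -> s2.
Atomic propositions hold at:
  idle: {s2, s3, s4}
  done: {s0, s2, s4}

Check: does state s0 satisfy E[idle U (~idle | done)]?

Yes

Sat(~idle) = {s0, s1}
Sat(~idle | done) = {s0, s1, s2, s4}
E[idle U (~idle | done)]: least fixpoint, start Z0 = Sat((~idle | done)) = {s0, s1, s2, s4}, add states in Sat(idle) with some successor in Z. Already a fixed point.
Sat(E[idle U (~idle | done)]) = {s0, s1, s2, s4}
s0 ∈ Sat(E[idle U (~idle | done)]) = {s0, s1, s2, s4}, so the formula holds at s0.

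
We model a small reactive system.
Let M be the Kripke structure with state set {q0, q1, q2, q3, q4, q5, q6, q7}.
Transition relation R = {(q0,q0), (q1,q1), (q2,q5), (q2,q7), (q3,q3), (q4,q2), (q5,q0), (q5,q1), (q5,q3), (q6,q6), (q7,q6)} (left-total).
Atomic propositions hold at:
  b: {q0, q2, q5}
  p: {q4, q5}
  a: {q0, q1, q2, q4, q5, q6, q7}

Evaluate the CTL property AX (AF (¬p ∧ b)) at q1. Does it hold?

No

Sat(¬p) = {q0, q1, q2, q3, q6, q7}
Sat(¬p ∧ b) = {q0, q2}
AF (¬p ∧ b): least fixpoint, start Z0 = {q0, q2}, add states with every successor in Z. Z1 = {q0, q2, q4}; fixed.
Sat(AF (¬p ∧ b)) = {q0, q2, q4}
Sat(AX (AF (¬p ∧ b))) = {s : every successor in {q0, q2, q4}} = {q0, q4}
q1 ∉ Sat(AX (AF (¬p ∧ b))) = {q0, q4}, so the formula does not hold at q1.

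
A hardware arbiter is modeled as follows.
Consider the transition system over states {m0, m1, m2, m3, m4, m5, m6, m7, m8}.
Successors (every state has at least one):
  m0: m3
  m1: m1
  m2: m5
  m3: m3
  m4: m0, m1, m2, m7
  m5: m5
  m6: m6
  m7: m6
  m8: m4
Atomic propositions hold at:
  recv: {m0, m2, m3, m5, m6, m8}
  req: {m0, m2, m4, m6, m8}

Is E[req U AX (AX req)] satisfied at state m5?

No

Sat(AX req) = {s : every successor in {m0, m2, m4, m6, m8}} = {m6, m7, m8}
Sat(AX (AX req)) = {s : every successor in {m6, m7, m8}} = {m6, m7}
E[req U AX (AX req)]: least fixpoint, start Z0 = Sat(AX (AX req)) = {m6, m7}, add states in Sat(req) with some successor in Z. Z1 = {m4, m6, m7}; Z2 = {m4, m6, m7, m8}; fixed.
Sat(E[req U AX (AX req)]) = {m4, m6, m7, m8}
m5 ∉ Sat(E[req U AX (AX req)]) = {m4, m6, m7, m8}, so the formula does not hold at m5.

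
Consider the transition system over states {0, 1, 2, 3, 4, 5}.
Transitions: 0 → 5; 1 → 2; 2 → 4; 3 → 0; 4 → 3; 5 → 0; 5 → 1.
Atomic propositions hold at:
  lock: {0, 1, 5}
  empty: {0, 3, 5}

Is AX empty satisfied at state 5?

Sat(AX empty) = {s : every successor in {0, 3, 5}} = {0, 3, 4}
5 ∉ Sat(AX empty) = {0, 3, 4}, so the formula does not hold at 5.

No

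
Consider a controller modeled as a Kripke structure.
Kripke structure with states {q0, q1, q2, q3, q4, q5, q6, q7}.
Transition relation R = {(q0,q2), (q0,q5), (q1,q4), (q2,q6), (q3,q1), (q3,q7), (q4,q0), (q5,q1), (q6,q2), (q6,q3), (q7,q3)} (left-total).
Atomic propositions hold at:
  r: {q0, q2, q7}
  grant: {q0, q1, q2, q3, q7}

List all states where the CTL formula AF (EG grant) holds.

EG grant: greatest fixpoint, start Z0 = {q0, q1, q2, q3, q7}, keep only states in Sat with some successor in Z. Z1 = {q0, q3, q7}; Z2 = {q3, q7}; fixed.
Sat(EG grant) = {q3, q7}
AF (EG grant): least fixpoint, start Z0 = {q3, q7}, add states with every successor in Z. Already a fixed point.
Sat(AF (EG grant)) = {q3, q7}

{q3, q7}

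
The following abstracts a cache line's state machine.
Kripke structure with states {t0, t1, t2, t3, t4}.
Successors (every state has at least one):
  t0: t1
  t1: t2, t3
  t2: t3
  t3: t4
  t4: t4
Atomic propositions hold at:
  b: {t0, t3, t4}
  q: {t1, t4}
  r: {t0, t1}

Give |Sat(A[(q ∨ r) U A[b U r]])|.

Sat(q ∨ r) = {t0, t1, t4}
A[b U r]: least fixpoint, start Z0 = Sat(r) = {t0, t1}, add states in Sat(b) with every successor in Z. Already a fixed point.
Sat(A[b U r]) = {t0, t1}
A[(q ∨ r) U A[b U r]]: least fixpoint, start Z0 = Sat(A[b U r]) = {t0, t1}, add states in Sat(q ∨ r) with every successor in Z. Already a fixed point.
Sat(A[(q ∨ r) U A[b U r]]) = {t0, t1}
|Sat(A[(q ∨ r) U A[b U r]])| = |{t0, t1}| = 2.

2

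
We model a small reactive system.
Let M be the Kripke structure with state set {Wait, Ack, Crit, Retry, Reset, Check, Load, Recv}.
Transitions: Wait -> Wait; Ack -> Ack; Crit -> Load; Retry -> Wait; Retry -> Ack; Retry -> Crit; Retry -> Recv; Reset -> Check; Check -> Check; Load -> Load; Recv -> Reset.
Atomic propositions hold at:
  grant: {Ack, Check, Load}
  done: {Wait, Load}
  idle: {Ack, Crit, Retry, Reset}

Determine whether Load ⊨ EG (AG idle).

No

AG idle: greatest fixpoint, start Z0 = {Ack, Crit, Retry, Reset}, keep only states in Sat with every successor in Z. Z1 = {Ack}; fixed.
Sat(AG idle) = {Ack}
EG (AG idle): greatest fixpoint, start Z0 = {Ack}, keep only states in Sat with some successor in Z. Already a fixed point.
Sat(EG (AG idle)) = {Ack}
Load ∉ Sat(EG (AG idle)) = {Ack}, so the formula does not hold at Load.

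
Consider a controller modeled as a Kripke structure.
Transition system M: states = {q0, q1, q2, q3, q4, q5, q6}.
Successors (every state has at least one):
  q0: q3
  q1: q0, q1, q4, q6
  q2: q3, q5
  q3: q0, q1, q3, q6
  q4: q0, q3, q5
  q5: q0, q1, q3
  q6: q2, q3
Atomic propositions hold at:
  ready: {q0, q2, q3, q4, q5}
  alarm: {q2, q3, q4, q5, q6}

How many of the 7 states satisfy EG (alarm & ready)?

Sat(alarm & ready) = {q2, q3, q4, q5}
EG (alarm & ready): greatest fixpoint, start Z0 = {q2, q3, q4, q5}, keep only states in Sat with some successor in Z. Already a fixed point.
Sat(EG (alarm & ready)) = {q2, q3, q4, q5}
|Sat(EG (alarm & ready))| = |{q2, q3, q4, q5}| = 4.

4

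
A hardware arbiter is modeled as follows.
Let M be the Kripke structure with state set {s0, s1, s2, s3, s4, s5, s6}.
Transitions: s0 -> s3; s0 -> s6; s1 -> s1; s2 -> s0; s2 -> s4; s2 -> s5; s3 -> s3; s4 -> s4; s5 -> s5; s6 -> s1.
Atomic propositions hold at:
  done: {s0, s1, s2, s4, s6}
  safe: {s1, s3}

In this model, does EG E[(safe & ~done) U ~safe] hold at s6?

No

Sat(~done) = {s3, s5}
Sat(safe & ~done) = {s3}
Sat(~safe) = {s0, s2, s4, s5, s6}
E[(safe & ~done) U ~safe]: least fixpoint, start Z0 = Sat(~safe) = {s0, s2, s4, s5, s6}, add states in Sat(safe & ~done) with some successor in Z. Already a fixed point.
Sat(E[(safe & ~done) U ~safe]) = {s0, s2, s4, s5, s6}
EG E[(safe & ~done) U ~safe]: greatest fixpoint, start Z0 = {s0, s2, s4, s5, s6}, keep only states in Sat with some successor in Z. Z1 = {s0, s2, s4, s5}; Z2 = {s2, s4, s5}; fixed.
Sat(EG E[(safe & ~done) U ~safe]) = {s2, s4, s5}
s6 ∉ Sat(EG E[(safe & ~done) U ~safe]) = {s2, s4, s5}, so the formula does not hold at s6.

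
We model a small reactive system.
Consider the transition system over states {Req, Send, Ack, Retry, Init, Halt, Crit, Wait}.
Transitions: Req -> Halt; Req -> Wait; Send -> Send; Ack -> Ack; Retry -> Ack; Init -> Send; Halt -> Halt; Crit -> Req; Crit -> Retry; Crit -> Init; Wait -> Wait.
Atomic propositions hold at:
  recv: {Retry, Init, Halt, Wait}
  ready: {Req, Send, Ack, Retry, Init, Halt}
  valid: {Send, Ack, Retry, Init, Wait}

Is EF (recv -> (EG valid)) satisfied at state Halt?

No

EG valid: greatest fixpoint, start Z0 = {Send, Ack, Retry, Init, Wait}, keep only states in Sat with some successor in Z. Already a fixed point.
Sat(EG valid) = {Send, Ack, Retry, Init, Wait}
Sat(recv -> (EG valid)) = {Req, Send, Ack, Retry, Init, Crit, Wait}
EF (recv -> (EG valid)): least fixpoint, start Z0 = {Req, Send, Ack, Retry, Init, Crit, Wait}, add states with some successor in Z. Already a fixed point.
Sat(EF (recv -> (EG valid))) = {Req, Send, Ack, Retry, Init, Crit, Wait}
Halt ∉ Sat(EF (recv -> (EG valid))) = {Req, Send, Ack, Retry, Init, Crit, Wait}, so the formula does not hold at Halt.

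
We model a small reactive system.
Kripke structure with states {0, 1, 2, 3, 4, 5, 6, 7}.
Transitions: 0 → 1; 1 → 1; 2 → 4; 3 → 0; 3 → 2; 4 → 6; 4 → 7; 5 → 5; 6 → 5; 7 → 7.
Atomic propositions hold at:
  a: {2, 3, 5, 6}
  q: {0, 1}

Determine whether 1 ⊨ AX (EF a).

No

EF a: least fixpoint, start Z0 = {2, 3, 5, 6}, add states with some successor in Z. Z1 = {2, 3, 4, 5, 6}; fixed.
Sat(EF a) = {2, 3, 4, 5, 6}
Sat(AX (EF a)) = {s : every successor in {2, 3, 4, 5, 6}} = {2, 5, 6}
1 ∉ Sat(AX (EF a)) = {2, 5, 6}, so the formula does not hold at 1.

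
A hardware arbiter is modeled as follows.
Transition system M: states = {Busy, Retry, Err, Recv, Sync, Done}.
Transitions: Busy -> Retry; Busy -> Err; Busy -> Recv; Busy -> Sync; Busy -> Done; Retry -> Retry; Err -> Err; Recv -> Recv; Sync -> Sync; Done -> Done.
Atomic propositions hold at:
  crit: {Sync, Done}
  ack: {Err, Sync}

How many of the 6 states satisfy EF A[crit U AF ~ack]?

Sat(~ack) = {Busy, Retry, Recv, Done}
AF ~ack: least fixpoint, start Z0 = {Busy, Retry, Recv, Done}, add states with every successor in Z. Already a fixed point.
Sat(AF ~ack) = {Busy, Retry, Recv, Done}
A[crit U AF ~ack]: least fixpoint, start Z0 = Sat(AF ~ack) = {Busy, Retry, Recv, Done}, add states in Sat(crit) with every successor in Z. Already a fixed point.
Sat(A[crit U AF ~ack]) = {Busy, Retry, Recv, Done}
EF A[crit U AF ~ack]: least fixpoint, start Z0 = {Busy, Retry, Recv, Done}, add states with some successor in Z. Already a fixed point.
Sat(EF A[crit U AF ~ack]) = {Busy, Retry, Recv, Done}
|Sat(EF A[crit U AF ~ack])| = |{Busy, Retry, Recv, Done}| = 4.

4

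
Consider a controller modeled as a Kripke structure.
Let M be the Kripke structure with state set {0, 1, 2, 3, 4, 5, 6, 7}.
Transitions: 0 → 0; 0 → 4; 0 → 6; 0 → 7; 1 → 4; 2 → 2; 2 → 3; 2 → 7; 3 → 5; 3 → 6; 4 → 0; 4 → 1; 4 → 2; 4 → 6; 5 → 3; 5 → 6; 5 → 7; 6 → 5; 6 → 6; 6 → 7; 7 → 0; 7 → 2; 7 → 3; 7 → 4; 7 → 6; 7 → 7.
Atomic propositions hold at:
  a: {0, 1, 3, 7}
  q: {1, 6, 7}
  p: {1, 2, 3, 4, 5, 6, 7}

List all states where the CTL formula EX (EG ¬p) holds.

{0, 4, 7}

Sat(¬p) = {0}
EG ¬p: greatest fixpoint, start Z0 = {0}, keep only states in Sat with some successor in Z. Already a fixed point.
Sat(EG ¬p) = {0}
Sat(EX (EG ¬p)) = {s : some successor in {0}} = {0, 4, 7}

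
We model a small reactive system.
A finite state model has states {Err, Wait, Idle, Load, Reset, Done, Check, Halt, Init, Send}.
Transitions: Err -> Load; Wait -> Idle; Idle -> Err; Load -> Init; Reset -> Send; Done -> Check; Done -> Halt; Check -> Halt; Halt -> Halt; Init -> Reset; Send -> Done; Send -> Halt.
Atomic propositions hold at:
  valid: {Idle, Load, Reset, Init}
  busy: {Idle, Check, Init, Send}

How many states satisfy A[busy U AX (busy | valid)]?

6

Sat(busy | valid) = {Idle, Load, Reset, Check, Init, Send}
Sat(AX (busy | valid)) = {s : every successor in {Idle, Load, Reset, Check, Init, Send}} = {Err, Wait, Load, Reset, Init}
A[busy U AX (busy | valid)]: least fixpoint, start Z0 = Sat(AX (busy | valid)) = {Err, Wait, Load, Reset, Init}, add states in Sat(busy) with every successor in Z. Z1 = {Err, Wait, Idle, Load, Reset, Init}; fixed.
Sat(A[busy U AX (busy | valid)]) = {Err, Wait, Idle, Load, Reset, Init}
|Sat(A[busy U AX (busy | valid)])| = |{Err, Wait, Idle, Load, Reset, Init}| = 6.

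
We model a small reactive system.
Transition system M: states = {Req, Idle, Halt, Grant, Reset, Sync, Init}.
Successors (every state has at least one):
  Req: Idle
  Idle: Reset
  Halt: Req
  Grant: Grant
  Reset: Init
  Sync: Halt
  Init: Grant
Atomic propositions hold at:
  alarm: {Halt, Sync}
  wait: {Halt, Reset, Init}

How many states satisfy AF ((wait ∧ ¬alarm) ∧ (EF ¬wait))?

Sat(¬alarm) = {Req, Idle, Grant, Reset, Init}
Sat(wait ∧ ¬alarm) = {Reset, Init}
Sat(¬wait) = {Req, Idle, Grant, Sync}
EF ¬wait: least fixpoint, start Z0 = {Req, Idle, Grant, Sync}, add states with some successor in Z. Z1 = {Req, Idle, Halt, Grant, Sync, Init}; Z2 = {Req, Idle, Halt, Grant, Reset, Sync, Init}; fixed.
Sat(EF ¬wait) = {Req, Idle, Halt, Grant, Reset, Sync, Init}
Sat((wait ∧ ¬alarm) ∧ (EF ¬wait)) = {Reset, Init}
AF ((wait ∧ ¬alarm) ∧ (EF ¬wait)): least fixpoint, start Z0 = {Reset, Init}, add states with every successor in Z. Z1 = {Idle, Reset, Init}; Z2 = {Req, Idle, Reset, Init}; Z3 = {Req, Idle, Halt, Reset, Init}; Z4 = {Req, Idle, Halt, Reset, Sync, Init}; fixed.
Sat(AF ((wait ∧ ¬alarm) ∧ (EF ¬wait))) = {Req, Idle, Halt, Reset, Sync, Init}
|Sat(AF ((wait ∧ ¬alarm) ∧ (EF ¬wait)))| = |{Req, Idle, Halt, Reset, Sync, Init}| = 6.

6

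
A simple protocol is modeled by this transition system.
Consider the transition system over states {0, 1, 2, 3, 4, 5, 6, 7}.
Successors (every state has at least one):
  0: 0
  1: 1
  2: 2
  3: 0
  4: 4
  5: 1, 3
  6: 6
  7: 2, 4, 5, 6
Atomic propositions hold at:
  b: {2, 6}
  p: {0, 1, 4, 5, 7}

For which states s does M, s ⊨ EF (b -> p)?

{0, 1, 3, 4, 5, 7}

Sat(b -> p) = {0, 1, 3, 4, 5, 7}
EF (b -> p): least fixpoint, start Z0 = {0, 1, 3, 4, 5, 7}, add states with some successor in Z. Already a fixed point.
Sat(EF (b -> p)) = {0, 1, 3, 4, 5, 7}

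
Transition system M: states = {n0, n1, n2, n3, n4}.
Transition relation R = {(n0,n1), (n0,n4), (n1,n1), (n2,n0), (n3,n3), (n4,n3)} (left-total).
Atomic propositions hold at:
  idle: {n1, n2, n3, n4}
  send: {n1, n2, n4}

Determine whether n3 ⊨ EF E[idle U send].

E[idle U send]: least fixpoint, start Z0 = Sat(send) = {n1, n2, n4}, add states in Sat(idle) with some successor in Z. Already a fixed point.
Sat(E[idle U send]) = {n1, n2, n4}
EF E[idle U send]: least fixpoint, start Z0 = {n1, n2, n4}, add states with some successor in Z. Z1 = {n0, n1, n2, n4}; fixed.
Sat(EF E[idle U send]) = {n0, n1, n2, n4}
n3 ∉ Sat(EF E[idle U send]) = {n0, n1, n2, n4}, so the formula does not hold at n3.

No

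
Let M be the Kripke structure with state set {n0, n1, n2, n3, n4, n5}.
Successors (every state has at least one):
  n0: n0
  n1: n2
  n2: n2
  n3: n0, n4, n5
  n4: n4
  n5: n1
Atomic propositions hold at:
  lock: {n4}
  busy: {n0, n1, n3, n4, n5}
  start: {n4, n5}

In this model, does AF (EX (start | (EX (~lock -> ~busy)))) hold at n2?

Yes

Sat(~lock) = {n0, n1, n2, n3, n5}
Sat(~busy) = {n2}
Sat(~lock -> ~busy) = {n2, n4}
Sat(EX (~lock -> ~busy)) = {s : some successor in {n2, n4}} = {n1, n2, n3, n4}
Sat(start | (EX (~lock -> ~busy))) = {n1, n2, n3, n4, n5}
Sat(EX (start | (EX (~lock -> ~busy)))) = {s : some successor in {n1, n2, n3, n4, n5}} = {n1, n2, n3, n4, n5}
AF (EX (start | (EX (~lock -> ~busy)))): least fixpoint, start Z0 = {n1, n2, n3, n4, n5}, add states with every successor in Z. Already a fixed point.
Sat(AF (EX (start | (EX (~lock -> ~busy))))) = {n1, n2, n3, n4, n5}
n2 ∈ Sat(AF (EX (start | (EX (~lock -> ~busy))))) = {n1, n2, n3, n4, n5}, so the formula holds at n2.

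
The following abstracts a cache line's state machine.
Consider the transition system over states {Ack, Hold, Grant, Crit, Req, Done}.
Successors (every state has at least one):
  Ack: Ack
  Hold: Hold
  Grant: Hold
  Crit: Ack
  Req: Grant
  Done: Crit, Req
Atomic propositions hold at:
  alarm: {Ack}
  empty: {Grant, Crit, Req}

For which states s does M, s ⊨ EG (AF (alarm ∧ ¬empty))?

Sat(¬empty) = {Ack, Hold, Done}
Sat(alarm ∧ ¬empty) = {Ack}
AF (alarm ∧ ¬empty): least fixpoint, start Z0 = {Ack}, add states with every successor in Z. Z1 = {Ack, Crit}; fixed.
Sat(AF (alarm ∧ ¬empty)) = {Ack, Crit}
EG (AF (alarm ∧ ¬empty)): greatest fixpoint, start Z0 = {Ack, Crit}, keep only states in Sat with some successor in Z. Already a fixed point.
Sat(EG (AF (alarm ∧ ¬empty))) = {Ack, Crit}

{Ack, Crit}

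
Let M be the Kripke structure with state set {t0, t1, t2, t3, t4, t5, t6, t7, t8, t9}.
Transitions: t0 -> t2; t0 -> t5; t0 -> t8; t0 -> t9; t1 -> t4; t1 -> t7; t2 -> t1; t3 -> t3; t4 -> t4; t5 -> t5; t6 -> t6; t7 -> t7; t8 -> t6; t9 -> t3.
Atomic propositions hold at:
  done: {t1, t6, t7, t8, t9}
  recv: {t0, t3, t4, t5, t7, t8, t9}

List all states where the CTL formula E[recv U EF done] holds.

{t0, t1, t2, t6, t7, t8, t9}

EF done: least fixpoint, start Z0 = {t1, t6, t7, t8, t9}, add states with some successor in Z. Z1 = {t0, t1, t2, t6, t7, t8, t9}; fixed.
Sat(EF done) = {t0, t1, t2, t6, t7, t8, t9}
E[recv U EF done]: least fixpoint, start Z0 = Sat(EF done) = {t0, t1, t2, t6, t7, t8, t9}, add states in Sat(recv) with some successor in Z. Already a fixed point.
Sat(E[recv U EF done]) = {t0, t1, t2, t6, t7, t8, t9}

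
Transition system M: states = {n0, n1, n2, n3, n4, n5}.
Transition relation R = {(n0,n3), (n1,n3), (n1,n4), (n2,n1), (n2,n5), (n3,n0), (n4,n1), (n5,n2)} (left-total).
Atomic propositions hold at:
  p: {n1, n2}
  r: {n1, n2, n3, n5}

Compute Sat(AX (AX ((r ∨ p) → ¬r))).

Sat(r ∨ p) = {n1, n2, n3, n5}
Sat(¬r) = {n0, n4}
Sat((r ∨ p) → ¬r) = {n0, n4}
Sat(AX ((r ∨ p) → ¬r)) = {s : every successor in {n0, n4}} = {n3}
Sat(AX (AX ((r ∨ p) → ¬r))) = {s : every successor in {n3}} = {n0}

{n0}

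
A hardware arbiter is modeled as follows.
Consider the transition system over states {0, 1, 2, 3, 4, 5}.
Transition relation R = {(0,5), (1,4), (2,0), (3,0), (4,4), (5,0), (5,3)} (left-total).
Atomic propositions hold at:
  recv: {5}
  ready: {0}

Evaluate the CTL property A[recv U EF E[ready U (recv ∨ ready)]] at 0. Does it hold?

Yes

Sat(recv ∨ ready) = {0, 5}
E[ready U (recv ∨ ready)]: least fixpoint, start Z0 = Sat((recv ∨ ready)) = {0, 5}, add states in Sat(ready) with some successor in Z. Already a fixed point.
Sat(E[ready U (recv ∨ ready)]) = {0, 5}
EF E[ready U (recv ∨ ready)]: least fixpoint, start Z0 = {0, 5}, add states with some successor in Z. Z1 = {0, 2, 3, 5}; fixed.
Sat(EF E[ready U (recv ∨ ready)]) = {0, 2, 3, 5}
A[recv U EF E[ready U (recv ∨ ready)]]: least fixpoint, start Z0 = Sat(EF E[ready U (recv ∨ ready)]) = {0, 2, 3, 5}, add states in Sat(recv) with every successor in Z. Already a fixed point.
Sat(A[recv U EF E[ready U (recv ∨ ready)]]) = {0, 2, 3, 5}
0 ∈ Sat(A[recv U EF E[ready U (recv ∨ ready)]]) = {0, 2, 3, 5}, so the formula holds at 0.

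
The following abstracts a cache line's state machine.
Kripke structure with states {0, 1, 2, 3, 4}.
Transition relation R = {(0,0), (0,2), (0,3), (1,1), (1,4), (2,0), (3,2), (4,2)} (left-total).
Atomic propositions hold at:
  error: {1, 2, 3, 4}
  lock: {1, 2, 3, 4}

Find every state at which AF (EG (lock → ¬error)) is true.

{0, 2, 3, 4}

Sat(¬error) = {0}
Sat(lock → ¬error) = {0}
EG (lock → ¬error): greatest fixpoint, start Z0 = {0}, keep only states in Sat with some successor in Z. Already a fixed point.
Sat(EG (lock → ¬error)) = {0}
AF (EG (lock → ¬error)): least fixpoint, start Z0 = {0}, add states with every successor in Z. Z1 = {0, 2}; Z2 = {0, 2, 3, 4}; fixed.
Sat(AF (EG (lock → ¬error))) = {0, 2, 3, 4}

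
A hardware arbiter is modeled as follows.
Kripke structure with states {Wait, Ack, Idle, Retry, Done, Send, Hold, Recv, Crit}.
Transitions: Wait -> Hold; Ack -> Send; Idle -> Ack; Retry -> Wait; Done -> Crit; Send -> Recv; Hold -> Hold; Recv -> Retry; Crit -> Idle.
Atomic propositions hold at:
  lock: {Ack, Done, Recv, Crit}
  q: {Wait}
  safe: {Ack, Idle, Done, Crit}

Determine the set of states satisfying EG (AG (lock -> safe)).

Sat(lock -> safe) = {Wait, Ack, Idle, Retry, Done, Send, Hold, Crit}
AG (lock -> safe): greatest fixpoint, start Z0 = {Wait, Ack, Idle, Retry, Done, Send, Hold, Crit}, keep only states in Sat with every successor in Z. Z1 = {Wait, Ack, Idle, Retry, Done, Hold, Crit}; Z2 = {Wait, Idle, Retry, Done, Hold, Crit}; Z3 = {Wait, Retry, Done, Hold, Crit}; Z4 = {Wait, Retry, Done, Hold}; Z5 = {Wait, Retry, Hold}; fixed.
Sat(AG (lock -> safe)) = {Wait, Retry, Hold}
EG (AG (lock -> safe)): greatest fixpoint, start Z0 = {Wait, Retry, Hold}, keep only states in Sat with some successor in Z. Already a fixed point.
Sat(EG (AG (lock -> safe))) = {Wait, Retry, Hold}

{Wait, Retry, Hold}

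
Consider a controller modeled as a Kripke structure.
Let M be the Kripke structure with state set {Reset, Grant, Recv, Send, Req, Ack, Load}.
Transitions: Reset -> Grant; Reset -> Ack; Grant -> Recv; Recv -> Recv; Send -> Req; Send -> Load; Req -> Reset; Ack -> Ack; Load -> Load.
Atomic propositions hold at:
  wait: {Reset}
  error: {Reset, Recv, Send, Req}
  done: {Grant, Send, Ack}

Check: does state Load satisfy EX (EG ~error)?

Sat(~error) = {Grant, Ack, Load}
EG ~error: greatest fixpoint, start Z0 = {Grant, Ack, Load}, keep only states in Sat with some successor in Z. Z1 = {Ack, Load}; fixed.
Sat(EG ~error) = {Ack, Load}
Sat(EX (EG ~error)) = {s : some successor in {Ack, Load}} = {Reset, Send, Ack, Load}
Load ∈ Sat(EX (EG ~error)) = {Reset, Send, Ack, Load}, so the formula holds at Load.

Yes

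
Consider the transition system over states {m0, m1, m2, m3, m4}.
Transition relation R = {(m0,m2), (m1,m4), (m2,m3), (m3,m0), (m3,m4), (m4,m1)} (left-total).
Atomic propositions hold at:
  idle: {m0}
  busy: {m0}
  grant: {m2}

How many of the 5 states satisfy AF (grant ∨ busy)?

2

Sat(grant ∨ busy) = {m0, m2}
AF (grant ∨ busy): least fixpoint, start Z0 = {m0, m2}, add states with every successor in Z. Already a fixed point.
Sat(AF (grant ∨ busy)) = {m0, m2}
|Sat(AF (grant ∨ busy))| = |{m0, m2}| = 2.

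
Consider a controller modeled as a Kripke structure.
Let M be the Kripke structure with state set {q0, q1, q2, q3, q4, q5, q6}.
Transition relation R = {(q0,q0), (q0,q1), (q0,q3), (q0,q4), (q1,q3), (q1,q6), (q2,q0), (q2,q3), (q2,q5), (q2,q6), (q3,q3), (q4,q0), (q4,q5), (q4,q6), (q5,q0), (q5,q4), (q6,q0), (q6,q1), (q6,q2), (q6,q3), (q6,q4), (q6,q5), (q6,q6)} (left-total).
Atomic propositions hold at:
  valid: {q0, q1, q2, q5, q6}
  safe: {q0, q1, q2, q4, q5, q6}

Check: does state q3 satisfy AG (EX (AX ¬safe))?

Sat(¬safe) = {q3}
Sat(AX ¬safe) = {s : every successor in {q3}} = {q3}
Sat(EX (AX ¬safe)) = {s : some successor in {q3}} = {q0, q1, q2, q3, q6}
AG (EX (AX ¬safe)): greatest fixpoint, start Z0 = {q0, q1, q2, q3, q6}, keep only states in Sat with every successor in Z. Z1 = {q1, q3}; Z2 = {q3}; fixed.
Sat(AG (EX (AX ¬safe))) = {q3}
q3 ∈ Sat(AG (EX (AX ¬safe))) = {q3}, so the formula holds at q3.

Yes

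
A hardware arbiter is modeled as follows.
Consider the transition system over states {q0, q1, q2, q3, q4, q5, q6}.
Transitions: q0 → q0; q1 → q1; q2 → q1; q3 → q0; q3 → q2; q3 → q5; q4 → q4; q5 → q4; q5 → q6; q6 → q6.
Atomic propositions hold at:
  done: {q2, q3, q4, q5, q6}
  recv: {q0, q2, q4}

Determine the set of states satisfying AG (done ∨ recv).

{q0, q4, q5, q6}

Sat(done ∨ recv) = {q0, q2, q3, q4, q5, q6}
AG (done ∨ recv): greatest fixpoint, start Z0 = {q0, q2, q3, q4, q5, q6}, keep only states in Sat with every successor in Z. Z1 = {q0, q3, q4, q5, q6}; Z2 = {q0, q4, q5, q6}; fixed.
Sat(AG (done ∨ recv)) = {q0, q4, q5, q6}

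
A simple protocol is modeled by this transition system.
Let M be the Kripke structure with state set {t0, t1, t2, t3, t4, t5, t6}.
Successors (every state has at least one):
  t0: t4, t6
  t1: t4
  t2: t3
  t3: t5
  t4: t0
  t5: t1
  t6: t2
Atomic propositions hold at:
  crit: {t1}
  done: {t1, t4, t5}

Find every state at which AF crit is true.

AF crit: least fixpoint, start Z0 = {t1}, add states with every successor in Z. Z1 = {t1, t5}; Z2 = {t1, t3, t5}; Z3 = {t1, t2, t3, t5}; Z4 = {t1, t2, t3, t5, t6}; fixed.
Sat(AF crit) = {t1, t2, t3, t5, t6}

{t1, t2, t3, t5, t6}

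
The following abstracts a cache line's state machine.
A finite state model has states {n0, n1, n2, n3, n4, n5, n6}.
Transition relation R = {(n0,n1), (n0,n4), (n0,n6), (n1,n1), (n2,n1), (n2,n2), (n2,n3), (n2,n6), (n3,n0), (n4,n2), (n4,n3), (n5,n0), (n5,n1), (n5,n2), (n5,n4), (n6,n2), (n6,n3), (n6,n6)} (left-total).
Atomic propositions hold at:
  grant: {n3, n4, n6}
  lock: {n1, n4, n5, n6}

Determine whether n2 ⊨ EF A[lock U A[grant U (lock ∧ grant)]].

Sat(lock ∧ grant) = {n4, n6}
A[grant U (lock ∧ grant)]: least fixpoint, start Z0 = Sat((lock ∧ grant)) = {n4, n6}, add states in Sat(grant) with every successor in Z. Already a fixed point.
Sat(A[grant U (lock ∧ grant)]) = {n4, n6}
A[lock U A[grant U (lock ∧ grant)]]: least fixpoint, start Z0 = Sat(A[grant U (lock ∧ grant)]) = {n4, n6}, add states in Sat(lock) with every successor in Z. Already a fixed point.
Sat(A[lock U A[grant U (lock ∧ grant)]]) = {n4, n6}
EF A[lock U A[grant U (lock ∧ grant)]]: least fixpoint, start Z0 = {n4, n6}, add states with some successor in Z. Z1 = {n0, n2, n4, n5, n6}; Z2 = {n0, n2, n3, n4, n5, n6}; fixed.
Sat(EF A[lock U A[grant U (lock ∧ grant)]]) = {n0, n2, n3, n4, n5, n6}
n2 ∈ Sat(EF A[lock U A[grant U (lock ∧ grant)]]) = {n0, n2, n3, n4, n5, n6}, so the formula holds at n2.

Yes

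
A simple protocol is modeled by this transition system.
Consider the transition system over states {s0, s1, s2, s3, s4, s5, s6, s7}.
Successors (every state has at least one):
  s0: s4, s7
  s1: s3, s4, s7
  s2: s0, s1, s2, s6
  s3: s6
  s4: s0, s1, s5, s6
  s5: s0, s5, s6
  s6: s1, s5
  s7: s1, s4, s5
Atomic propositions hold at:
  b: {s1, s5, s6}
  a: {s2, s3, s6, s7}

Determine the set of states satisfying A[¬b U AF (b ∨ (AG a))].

{s1, s3, s5, s6}

Sat(¬b) = {s0, s2, s3, s4, s7}
AG a: greatest fixpoint, start Z0 = {s2, s3, s6, s7}, keep only states in Sat with every successor in Z. Z1 = {s3}; Z2 = ∅; fixed.
Sat(AG a) = ∅
Sat(b ∨ (AG a)) = {s1, s5, s6}
AF (b ∨ (AG a)): least fixpoint, start Z0 = {s1, s5, s6}, add states with every successor in Z. Z1 = {s1, s3, s5, s6}; fixed.
Sat(AF (b ∨ (AG a))) = {s1, s3, s5, s6}
A[¬b U AF (b ∨ (AG a))]: least fixpoint, start Z0 = Sat(AF (b ∨ (AG a))) = {s1, s3, s5, s6}, add states in Sat(¬b) with every successor in Z. Already a fixed point.
Sat(A[¬b U AF (b ∨ (AG a))]) = {s1, s3, s5, s6}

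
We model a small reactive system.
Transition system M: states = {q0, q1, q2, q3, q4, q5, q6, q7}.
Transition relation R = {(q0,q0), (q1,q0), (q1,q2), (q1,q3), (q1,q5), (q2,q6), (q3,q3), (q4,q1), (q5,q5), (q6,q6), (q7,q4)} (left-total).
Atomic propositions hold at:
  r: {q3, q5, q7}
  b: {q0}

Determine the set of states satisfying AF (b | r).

Sat(b | r) = {q0, q3, q5, q7}
AF (b | r): least fixpoint, start Z0 = {q0, q3, q5, q7}, add states with every successor in Z. Already a fixed point.
Sat(AF (b | r)) = {q0, q3, q5, q7}

{q0, q3, q5, q7}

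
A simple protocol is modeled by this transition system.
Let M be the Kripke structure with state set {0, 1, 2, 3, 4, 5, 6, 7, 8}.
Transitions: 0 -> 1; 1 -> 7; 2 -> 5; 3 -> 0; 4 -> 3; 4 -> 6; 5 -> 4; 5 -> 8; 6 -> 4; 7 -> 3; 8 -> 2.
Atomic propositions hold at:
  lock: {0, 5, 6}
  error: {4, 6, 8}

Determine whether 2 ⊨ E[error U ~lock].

Sat(~lock) = {1, 2, 3, 4, 7, 8}
E[error U ~lock]: least fixpoint, start Z0 = Sat(~lock) = {1, 2, 3, 4, 7, 8}, add states in Sat(error) with some successor in Z. Z1 = {1, 2, 3, 4, 6, 7, 8}; fixed.
Sat(E[error U ~lock]) = {1, 2, 3, 4, 6, 7, 8}
2 ∈ Sat(E[error U ~lock]) = {1, 2, 3, 4, 6, 7, 8}, so the formula holds at 2.

Yes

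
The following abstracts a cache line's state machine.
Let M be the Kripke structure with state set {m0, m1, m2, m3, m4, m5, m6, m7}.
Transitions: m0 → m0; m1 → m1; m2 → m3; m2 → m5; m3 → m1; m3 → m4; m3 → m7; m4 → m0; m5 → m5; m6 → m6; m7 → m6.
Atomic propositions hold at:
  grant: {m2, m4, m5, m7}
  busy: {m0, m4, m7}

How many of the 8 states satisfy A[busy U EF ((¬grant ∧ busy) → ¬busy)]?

7

Sat(¬grant) = {m0, m1, m3, m6}
Sat(¬grant ∧ busy) = {m0}
Sat(¬busy) = {m1, m2, m3, m5, m6}
Sat((¬grant ∧ busy) → ¬busy) = {m1, m2, m3, m4, m5, m6, m7}
EF ((¬grant ∧ busy) → ¬busy): least fixpoint, start Z0 = {m1, m2, m3, m4, m5, m6, m7}, add states with some successor in Z. Already a fixed point.
Sat(EF ((¬grant ∧ busy) → ¬busy)) = {m1, m2, m3, m4, m5, m6, m7}
A[busy U EF ((¬grant ∧ busy) → ¬busy)]: least fixpoint, start Z0 = Sat(EF ((¬grant ∧ busy) → ¬busy)) = {m1, m2, m3, m4, m5, m6, m7}, add states in Sat(busy) with every successor in Z. Already a fixed point.
Sat(A[busy U EF ((¬grant ∧ busy) → ¬busy)]) = {m1, m2, m3, m4, m5, m6, m7}
|Sat(A[busy U EF ((¬grant ∧ busy) → ¬busy)])| = |{m1, m2, m3, m4, m5, m6, m7}| = 7.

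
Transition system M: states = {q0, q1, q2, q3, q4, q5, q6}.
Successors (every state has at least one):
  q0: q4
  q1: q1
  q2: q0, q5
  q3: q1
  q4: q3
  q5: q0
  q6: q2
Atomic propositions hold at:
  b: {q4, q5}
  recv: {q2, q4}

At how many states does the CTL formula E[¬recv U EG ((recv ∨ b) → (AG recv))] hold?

2

Sat(¬recv) = {q0, q1, q3, q5, q6}
Sat(recv ∨ b) = {q2, q4, q5}
AG recv: greatest fixpoint, start Z0 = {q2, q4}, keep only states in Sat with every successor in Z. Z1 = ∅; fixed.
Sat(AG recv) = ∅
Sat((recv ∨ b) → (AG recv)) = {q0, q1, q3, q6}
EG ((recv ∨ b) → (AG recv)): greatest fixpoint, start Z0 = {q0, q1, q3, q6}, keep only states in Sat with some successor in Z. Z1 = {q1, q3}; fixed.
Sat(EG ((recv ∨ b) → (AG recv))) = {q1, q3}
E[¬recv U EG ((recv ∨ b) → (AG recv))]: least fixpoint, start Z0 = Sat(EG ((recv ∨ b) → (AG recv))) = {q1, q3}, add states in Sat(¬recv) with some successor in Z. Already a fixed point.
Sat(E[¬recv U EG ((recv ∨ b) → (AG recv))]) = {q1, q3}
|Sat(E[¬recv U EG ((recv ∨ b) → (AG recv))])| = |{q1, q3}| = 2.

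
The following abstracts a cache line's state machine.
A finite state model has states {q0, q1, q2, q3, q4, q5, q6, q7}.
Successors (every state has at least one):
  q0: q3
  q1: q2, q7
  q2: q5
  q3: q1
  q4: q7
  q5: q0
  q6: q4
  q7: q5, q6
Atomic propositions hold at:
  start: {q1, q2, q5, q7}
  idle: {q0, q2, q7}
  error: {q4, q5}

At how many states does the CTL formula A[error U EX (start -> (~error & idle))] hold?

Sat(~error) = {q0, q1, q2, q3, q6, q7}
Sat(~error & idle) = {q0, q2, q7}
Sat(start -> (~error & idle)) = {q0, q2, q3, q4, q6, q7}
Sat(EX (start -> (~error & idle))) = {s : some successor in {q0, q2, q3, q4, q6, q7}} = {q0, q1, q4, q5, q6, q7}
A[error U EX (start -> (~error & idle))]: least fixpoint, start Z0 = Sat(EX (start -> (~error & idle))) = {q0, q1, q4, q5, q6, q7}, add states in Sat(error) with every successor in Z. Already a fixed point.
Sat(A[error U EX (start -> (~error & idle))]) = {q0, q1, q4, q5, q6, q7}
|Sat(A[error U EX (start -> (~error & idle))])| = |{q0, q1, q4, q5, q6, q7}| = 6.

6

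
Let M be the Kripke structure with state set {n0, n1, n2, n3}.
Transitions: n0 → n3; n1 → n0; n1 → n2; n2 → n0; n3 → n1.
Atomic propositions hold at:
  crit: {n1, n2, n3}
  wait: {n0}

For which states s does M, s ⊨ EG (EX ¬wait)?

Sat(¬wait) = {n1, n2, n3}
Sat(EX ¬wait) = {s : some successor in {n1, n2, n3}} = {n0, n1, n3}
EG (EX ¬wait): greatest fixpoint, start Z0 = {n0, n1, n3}, keep only states in Sat with some successor in Z. Already a fixed point.
Sat(EG (EX ¬wait)) = {n0, n1, n3}

{n0, n1, n3}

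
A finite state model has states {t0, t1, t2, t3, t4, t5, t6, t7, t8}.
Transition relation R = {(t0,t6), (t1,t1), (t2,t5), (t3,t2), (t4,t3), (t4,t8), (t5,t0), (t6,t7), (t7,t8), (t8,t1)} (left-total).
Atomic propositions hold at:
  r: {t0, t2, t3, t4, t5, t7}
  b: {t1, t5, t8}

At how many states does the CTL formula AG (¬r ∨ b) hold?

2

Sat(¬r) = {t1, t6, t8}
Sat(¬r ∨ b) = {t1, t5, t6, t8}
AG (¬r ∨ b): greatest fixpoint, start Z0 = {t1, t5, t6, t8}, keep only states in Sat with every successor in Z. Z1 = {t1, t8}; fixed.
Sat(AG (¬r ∨ b)) = {t1, t8}
|Sat(AG (¬r ∨ b))| = |{t1, t8}| = 2.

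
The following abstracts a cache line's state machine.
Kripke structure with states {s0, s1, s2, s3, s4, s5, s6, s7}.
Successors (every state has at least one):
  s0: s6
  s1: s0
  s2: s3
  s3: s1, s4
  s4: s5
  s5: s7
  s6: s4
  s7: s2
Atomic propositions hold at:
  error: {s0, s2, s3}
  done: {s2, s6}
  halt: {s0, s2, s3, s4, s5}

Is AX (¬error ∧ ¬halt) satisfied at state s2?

Sat(¬error) = {s1, s4, s5, s6, s7}
Sat(¬halt) = {s1, s6, s7}
Sat(¬error ∧ ¬halt) = {s1, s6, s7}
Sat(AX (¬error ∧ ¬halt)) = {s : every successor in {s1, s6, s7}} = {s0, s5}
s2 ∉ Sat(AX (¬error ∧ ¬halt)) = {s0, s5}, so the formula does not hold at s2.

No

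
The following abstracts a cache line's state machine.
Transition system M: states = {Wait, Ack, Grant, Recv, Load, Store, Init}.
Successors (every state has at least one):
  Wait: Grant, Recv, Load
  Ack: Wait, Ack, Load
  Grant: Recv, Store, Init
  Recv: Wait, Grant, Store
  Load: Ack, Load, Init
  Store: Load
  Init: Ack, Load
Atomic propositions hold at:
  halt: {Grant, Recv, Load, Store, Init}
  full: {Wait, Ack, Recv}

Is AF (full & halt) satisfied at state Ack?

No

Sat(full & halt) = {Recv}
AF (full & halt): least fixpoint, start Z0 = {Recv}, add states with every successor in Z. Already a fixed point.
Sat(AF (full & halt)) = {Recv}
Ack ∉ Sat(AF (full & halt)) = {Recv}, so the formula does not hold at Ack.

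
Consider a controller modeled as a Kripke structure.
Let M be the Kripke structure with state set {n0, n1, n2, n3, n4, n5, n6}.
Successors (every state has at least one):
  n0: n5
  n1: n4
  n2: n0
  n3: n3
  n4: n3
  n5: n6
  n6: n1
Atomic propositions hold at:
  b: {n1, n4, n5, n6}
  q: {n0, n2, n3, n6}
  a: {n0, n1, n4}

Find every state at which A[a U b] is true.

{n0, n1, n4, n5, n6}

A[a U b]: least fixpoint, start Z0 = Sat(b) = {n1, n4, n5, n6}, add states in Sat(a) with every successor in Z. Z1 = {n0, n1, n4, n5, n6}; fixed.
Sat(A[a U b]) = {n0, n1, n4, n5, n6}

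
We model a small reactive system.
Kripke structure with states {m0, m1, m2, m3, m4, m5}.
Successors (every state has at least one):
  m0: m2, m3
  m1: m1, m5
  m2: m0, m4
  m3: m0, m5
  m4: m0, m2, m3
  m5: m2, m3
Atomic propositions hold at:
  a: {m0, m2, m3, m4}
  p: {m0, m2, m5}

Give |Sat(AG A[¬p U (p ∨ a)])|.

5

Sat(¬p) = {m1, m3, m4}
Sat(p ∨ a) = {m0, m2, m3, m4, m5}
A[¬p U (p ∨ a)]: least fixpoint, start Z0 = Sat((p ∨ a)) = {m0, m2, m3, m4, m5}, add states in Sat(¬p) with every successor in Z. Already a fixed point.
Sat(A[¬p U (p ∨ a)]) = {m0, m2, m3, m4, m5}
AG A[¬p U (p ∨ a)]: greatest fixpoint, start Z0 = {m0, m2, m3, m4, m5}, keep only states in Sat with every successor in Z. Already a fixed point.
Sat(AG A[¬p U (p ∨ a)]) = {m0, m2, m3, m4, m5}
|Sat(AG A[¬p U (p ∨ a)])| = |{m0, m2, m3, m4, m5}| = 5.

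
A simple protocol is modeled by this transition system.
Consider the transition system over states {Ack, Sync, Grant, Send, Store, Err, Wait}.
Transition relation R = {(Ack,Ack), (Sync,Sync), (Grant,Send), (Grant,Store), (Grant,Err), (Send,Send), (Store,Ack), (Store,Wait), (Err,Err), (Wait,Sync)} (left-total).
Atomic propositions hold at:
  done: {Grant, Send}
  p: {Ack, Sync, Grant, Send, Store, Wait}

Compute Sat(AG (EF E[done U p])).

E[done U p]: least fixpoint, start Z0 = Sat(p) = {Ack, Sync, Grant, Send, Store, Wait}, add states in Sat(done) with some successor in Z. Already a fixed point.
Sat(E[done U p]) = {Ack, Sync, Grant, Send, Store, Wait}
EF E[done U p]: least fixpoint, start Z0 = {Ack, Sync, Grant, Send, Store, Wait}, add states with some successor in Z. Already a fixed point.
Sat(EF E[done U p]) = {Ack, Sync, Grant, Send, Store, Wait}
AG (EF E[done U p]): greatest fixpoint, start Z0 = {Ack, Sync, Grant, Send, Store, Wait}, keep only states in Sat with every successor in Z. Z1 = {Ack, Sync, Send, Store, Wait}; fixed.
Sat(AG (EF E[done U p])) = {Ack, Sync, Send, Store, Wait}

{Ack, Sync, Send, Store, Wait}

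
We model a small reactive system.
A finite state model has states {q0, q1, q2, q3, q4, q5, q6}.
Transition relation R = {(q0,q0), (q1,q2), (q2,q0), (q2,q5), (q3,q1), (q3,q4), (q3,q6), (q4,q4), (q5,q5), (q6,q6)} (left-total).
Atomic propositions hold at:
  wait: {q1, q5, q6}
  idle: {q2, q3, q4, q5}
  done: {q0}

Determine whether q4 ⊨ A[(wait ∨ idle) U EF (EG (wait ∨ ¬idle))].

Sat(wait ∨ idle) = {q1, q2, q3, q4, q5, q6}
Sat(¬idle) = {q0, q1, q6}
Sat(wait ∨ ¬idle) = {q0, q1, q5, q6}
EG (wait ∨ ¬idle): greatest fixpoint, start Z0 = {q0, q1, q5, q6}, keep only states in Sat with some successor in Z. Z1 = {q0, q5, q6}; fixed.
Sat(EG (wait ∨ ¬idle)) = {q0, q5, q6}
EF (EG (wait ∨ ¬idle)): least fixpoint, start Z0 = {q0, q5, q6}, add states with some successor in Z. Z1 = {q0, q2, q3, q5, q6}; Z2 = {q0, q1, q2, q3, q5, q6}; fixed.
Sat(EF (EG (wait ∨ ¬idle))) = {q0, q1, q2, q3, q5, q6}
A[(wait ∨ idle) U EF (EG (wait ∨ ¬idle))]: least fixpoint, start Z0 = Sat(EF (EG (wait ∨ ¬idle))) = {q0, q1, q2, q3, q5, q6}, add states in Sat(wait ∨ idle) with every successor in Z. Already a fixed point.
Sat(A[(wait ∨ idle) U EF (EG (wait ∨ ¬idle))]) = {q0, q1, q2, q3, q5, q6}
q4 ∉ Sat(A[(wait ∨ idle) U EF (EG (wait ∨ ¬idle))]) = {q0, q1, q2, q3, q5, q6}, so the formula does not hold at q4.

No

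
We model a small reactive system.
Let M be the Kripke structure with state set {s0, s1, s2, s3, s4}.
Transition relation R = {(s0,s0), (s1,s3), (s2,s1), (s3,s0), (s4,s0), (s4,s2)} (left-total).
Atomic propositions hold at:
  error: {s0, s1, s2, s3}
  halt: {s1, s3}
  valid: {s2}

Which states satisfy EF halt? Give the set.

EF halt: least fixpoint, start Z0 = {s1, s3}, add states with some successor in Z. Z1 = {s1, s2, s3}; Z2 = {s1, s2, s3, s4}; fixed.
Sat(EF halt) = {s1, s2, s3, s4}

{s1, s2, s3, s4}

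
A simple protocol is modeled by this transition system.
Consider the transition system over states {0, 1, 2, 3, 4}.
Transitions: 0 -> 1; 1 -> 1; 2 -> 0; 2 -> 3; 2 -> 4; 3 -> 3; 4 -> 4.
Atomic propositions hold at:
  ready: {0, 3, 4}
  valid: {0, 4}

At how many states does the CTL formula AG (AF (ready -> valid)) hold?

Sat(ready -> valid) = {0, 1, 2, 4}
AF (ready -> valid): least fixpoint, start Z0 = {0, 1, 2, 4}, add states with every successor in Z. Already a fixed point.
Sat(AF (ready -> valid)) = {0, 1, 2, 4}
AG (AF (ready -> valid)): greatest fixpoint, start Z0 = {0, 1, 2, 4}, keep only states in Sat with every successor in Z. Z1 = {0, 1, 4}; fixed.
Sat(AG (AF (ready -> valid))) = {0, 1, 4}
|Sat(AG (AF (ready -> valid)))| = |{0, 1, 4}| = 3.

3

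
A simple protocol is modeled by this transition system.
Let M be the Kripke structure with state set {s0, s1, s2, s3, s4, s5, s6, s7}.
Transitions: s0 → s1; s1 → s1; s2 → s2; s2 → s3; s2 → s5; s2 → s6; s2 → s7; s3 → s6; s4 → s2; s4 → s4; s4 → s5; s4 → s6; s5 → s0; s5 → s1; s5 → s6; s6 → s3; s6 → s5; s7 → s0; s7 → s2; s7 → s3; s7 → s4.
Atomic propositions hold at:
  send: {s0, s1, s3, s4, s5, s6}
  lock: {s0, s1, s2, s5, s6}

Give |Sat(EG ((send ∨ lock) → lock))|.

Sat(send ∨ lock) = {s0, s1, s2, s3, s4, s5, s6}
Sat((send ∨ lock) → lock) = {s0, s1, s2, s5, s6, s7}
EG ((send ∨ lock) → lock): greatest fixpoint, start Z0 = {s0, s1, s2, s5, s6, s7}, keep only states in Sat with some successor in Z. Already a fixed point.
Sat(EG ((send ∨ lock) → lock)) = {s0, s1, s2, s5, s6, s7}
|Sat(EG ((send ∨ lock) → lock))| = |{s0, s1, s2, s5, s6, s7}| = 6.

6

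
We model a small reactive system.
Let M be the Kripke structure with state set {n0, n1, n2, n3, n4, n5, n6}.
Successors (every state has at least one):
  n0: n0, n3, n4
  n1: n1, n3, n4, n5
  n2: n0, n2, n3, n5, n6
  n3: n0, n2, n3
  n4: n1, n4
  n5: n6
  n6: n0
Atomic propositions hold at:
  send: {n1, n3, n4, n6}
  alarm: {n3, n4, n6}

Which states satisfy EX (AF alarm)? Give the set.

AF alarm: least fixpoint, start Z0 = {n3, n4, n6}, add states with every successor in Z. Z1 = {n3, n4, n5, n6}; fixed.
Sat(AF alarm) = {n3, n4, n5, n6}
Sat(EX (AF alarm)) = {s : some successor in {n3, n4, n5, n6}} = {n0, n1, n2, n3, n4, n5}

{n0, n1, n2, n3, n4, n5}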